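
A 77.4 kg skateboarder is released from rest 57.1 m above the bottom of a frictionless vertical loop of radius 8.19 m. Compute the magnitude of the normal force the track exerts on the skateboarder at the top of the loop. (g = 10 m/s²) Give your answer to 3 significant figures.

Energy from release to top (height 2r): mgh = ½mv_top² + mg(2r)
v_top² = 2g(h − 2r) = 2(10)(57.1 − 16.38) = 814.40 m²/s²
At the top, both N and weight point toward the centre: N + mg = mv_top²/r
N = m(v_top²/r − g) = 77.4(814.40/8.19 − 10) = 6923 N

N = 6920 N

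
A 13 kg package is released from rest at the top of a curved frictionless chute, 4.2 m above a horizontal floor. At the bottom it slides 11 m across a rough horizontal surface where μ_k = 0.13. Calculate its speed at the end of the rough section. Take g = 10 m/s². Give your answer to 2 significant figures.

v = 7.4 m/s

Energy bookkeeping (friction removes W_f = μ_k N d):
mgh = ½mv² + μ_k m g d
W_f = μ_k mg d = (0.13)(13)(10)(11) = 185.9 J
½mv² = mgh − W_f = 546.00 − 185.9 = 360.10 J
v = √(2 × 360.10/13) = 7.443 m/s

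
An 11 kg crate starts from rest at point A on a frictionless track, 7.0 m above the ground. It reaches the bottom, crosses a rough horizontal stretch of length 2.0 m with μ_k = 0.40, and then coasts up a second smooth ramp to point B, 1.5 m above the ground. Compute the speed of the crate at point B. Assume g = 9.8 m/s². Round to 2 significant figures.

v = 9.6 m/s

Energy at A: mgh₁ = (11)(9.8)(7.0) = 754.60 J
Friction loss: W_f = μ_k mg d = 86.24 J
At B: ½mv² + mgh₂ = mgh₁ − W_f
½mv² = 754.60 − 86.24 − 161.70 = 506.66 J
v = √(2 × 506.66/11) = 9.598 m/s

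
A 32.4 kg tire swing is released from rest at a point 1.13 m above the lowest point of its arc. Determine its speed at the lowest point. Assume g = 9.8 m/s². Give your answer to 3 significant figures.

Energy conservation between the two points: mgh = ½mv²
v = √(2gh) = √(2 × 9.8 × 1.13) = √22.148 = 4.706 m/s

v = 4.71 m/s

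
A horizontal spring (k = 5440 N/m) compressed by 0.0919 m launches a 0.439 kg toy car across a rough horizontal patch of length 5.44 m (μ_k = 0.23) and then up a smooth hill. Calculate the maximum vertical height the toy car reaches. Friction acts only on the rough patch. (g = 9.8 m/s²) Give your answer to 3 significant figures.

h = 4.09 m

Spring energy: E₀ = ½kx² = ½(5440)(0.0919)² = 22.972 J
Friction: W_f = μ_k mg d = (0.23)(0.439)(9.8)(5.44) = 5.383 J
Energy at base of ramp: E = 22.972 − 5.383 = 17.589 J
At max height all remaining energy is PE: mgh = E ⇒ h = E/(mg) = 17.589/(0.439 × 9.8) = 4.088 m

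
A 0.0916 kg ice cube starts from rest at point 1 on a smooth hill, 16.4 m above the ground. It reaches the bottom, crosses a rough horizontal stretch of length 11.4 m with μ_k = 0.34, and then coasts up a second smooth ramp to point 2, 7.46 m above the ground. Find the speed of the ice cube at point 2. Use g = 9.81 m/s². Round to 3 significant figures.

Energy at 1: mgh₁ = (0.0916)(9.81)(16.4) = 14.737 J
Friction loss: W_f = μ_k mg d = 3.483 J
At 2: ½mv² + mgh₂ = mgh₁ − W_f
½mv² = 14.737 − 3.483 − 6.7035 = 4.5505 J
v = √(2 × 4.5505/0.0916) = 9.968 m/s

v = 9.97 m/s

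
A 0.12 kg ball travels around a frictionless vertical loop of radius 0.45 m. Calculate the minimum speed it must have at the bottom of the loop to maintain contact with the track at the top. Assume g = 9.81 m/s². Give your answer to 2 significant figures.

At the top: mg = mv_top²/r ⇒ v_top² = gr = 4.415 m²/s²
Energy from bottom to top (height 2r): ½mv_bot² = ½mv_top² + mg(2r)
v_bot² = gr + 4gr = 5gr = 22.07
v_bot = √(5gr) = 4.698 m/s

v = 4.7 m/s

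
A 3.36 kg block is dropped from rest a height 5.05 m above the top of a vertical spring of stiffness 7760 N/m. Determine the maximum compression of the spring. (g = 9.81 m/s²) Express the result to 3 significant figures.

x = 0.211 m

Take the reference level at the top of the uncompressed spring. At max compression the block has fallen H + x and is momentarily at rest:
mg(H + x) = ½kx²
½(7760)x² − (3.36)(9.81)x − (3.36)(9.81)(5.05) = 0
3880x² − 32.96x − 166.5 = 0
x = [32.96 + √(1086 + 2.5834e+06)]/(2 × 3880) = 0.2114 m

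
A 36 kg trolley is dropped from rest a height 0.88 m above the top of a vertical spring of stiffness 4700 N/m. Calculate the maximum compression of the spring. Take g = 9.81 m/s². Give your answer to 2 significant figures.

x = 0.45 m

Take the reference level at the top of the uncompressed spring. At max compression the trolley has fallen H + x and is momentarily at rest:
mg(H + x) = ½kx²
½(4700)x² − (36)(9.81)x − (36)(9.81)(0.88) = 0
2350x² − 353.2x − 310.8 = 0
x = [353.2 + √(124722 + 2.9213e+06)]/(2 × 2350) = 0.4465 m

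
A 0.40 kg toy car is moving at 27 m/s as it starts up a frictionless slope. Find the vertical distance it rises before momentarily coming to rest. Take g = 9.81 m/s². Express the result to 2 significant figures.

h = 37 m

By energy conservation, ½mv² = mgh
h = v²/(2g) = 27²/(2 × 9.81) = 37.16 m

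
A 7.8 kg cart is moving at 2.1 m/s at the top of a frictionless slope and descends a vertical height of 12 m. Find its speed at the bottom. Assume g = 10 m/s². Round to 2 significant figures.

v = 16 m/s

Energy conservation between the two points: ½mv₀² + mgh = ½mv²
v² = v₀² + 2gh = (2.1)² + 2(10)(12) = 244.41
v = √244.41 = 15.63 m/s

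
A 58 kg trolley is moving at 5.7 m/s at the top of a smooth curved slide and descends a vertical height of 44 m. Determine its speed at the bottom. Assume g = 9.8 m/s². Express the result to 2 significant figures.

v = 30 m/s

Equating total energy at the two states: ½mv₀² + mgh = ½mv²
v² = v₀² + 2gh = (5.7)² + 2(9.8)(44) = 894.89
v = √894.89 = 29.91 m/s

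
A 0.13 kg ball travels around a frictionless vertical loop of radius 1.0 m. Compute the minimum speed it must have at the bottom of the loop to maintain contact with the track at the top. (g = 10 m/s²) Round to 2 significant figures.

At the top: mg = mv_top²/r ⇒ v_top² = gr = 10.00 m²/s²
Energy from bottom to top (height 2r): ½mv_bot² = ½mv_top² + mg(2r)
v_bot² = gr + 4gr = 5gr = 50.00
v_bot = √(5gr) = 7.071 m/s

v = 7.1 m/s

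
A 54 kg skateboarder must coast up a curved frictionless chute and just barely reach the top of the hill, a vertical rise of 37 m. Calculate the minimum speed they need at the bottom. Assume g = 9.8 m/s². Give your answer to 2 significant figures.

At the top they are momentarily at rest, so all KE converts to PE: ½mv² = mgh
v = √(2gh) = √(2 × 9.8 × 37) = 26.93 m/s

v = 27 m/s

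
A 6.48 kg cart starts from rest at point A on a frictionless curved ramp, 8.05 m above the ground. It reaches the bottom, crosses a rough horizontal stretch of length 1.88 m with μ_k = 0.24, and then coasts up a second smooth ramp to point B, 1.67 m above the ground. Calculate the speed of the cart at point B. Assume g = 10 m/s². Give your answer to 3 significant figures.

v = 10.9 m/s

Energy at A: mgh₁ = (6.48)(10)(8.05) = 521.64 J
Friction loss: W_f = μ_k mg d = 29.24 J
At B: ½mv² + mgh₂ = mgh₁ − W_f
½mv² = 521.64 − 29.24 − 108.22 = 384.19 J
v = √(2 × 384.19/6.48) = 10.89 m/s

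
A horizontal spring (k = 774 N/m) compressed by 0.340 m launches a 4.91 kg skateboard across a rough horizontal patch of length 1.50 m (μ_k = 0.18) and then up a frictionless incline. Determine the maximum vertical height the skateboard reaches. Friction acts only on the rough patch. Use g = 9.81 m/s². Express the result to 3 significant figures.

Spring energy: E₀ = ½kx² = ½(774)(0.340)² = 44.737 J
Friction: W_f = μ_k mg d = (0.18)(4.91)(9.81)(1.50) = 13.01 J
Energy at base of ramp: E = 44.737 − 13.01 = 31.732 J
At max height all remaining energy is PE: mgh = E ⇒ h = E/(mg) = 31.732/(4.91 × 9.81) = 0.6588 m

h = 0.659 m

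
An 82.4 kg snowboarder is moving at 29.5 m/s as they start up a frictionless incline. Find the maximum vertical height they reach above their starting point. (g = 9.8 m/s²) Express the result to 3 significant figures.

h = 44.4 m

Setting KE at the bottom equal to PE gained: ½mv² = mgh
h = v²/(2g) = 29.5²/(2 × 9.8) = 44.40 m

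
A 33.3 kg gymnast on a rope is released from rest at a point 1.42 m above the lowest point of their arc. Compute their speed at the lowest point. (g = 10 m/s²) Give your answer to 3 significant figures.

v = 5.33 m/s

Equating total energy at the two states: mgh = ½mv²
v = √(2gh) = √(2 × 10 × 1.42) = √28.400 = 5.329 m/s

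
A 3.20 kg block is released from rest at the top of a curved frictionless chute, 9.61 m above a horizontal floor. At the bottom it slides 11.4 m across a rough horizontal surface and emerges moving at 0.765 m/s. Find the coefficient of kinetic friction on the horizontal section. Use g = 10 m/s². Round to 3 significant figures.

μ_k = 0.840

Energy bookkeeping (friction removes W_f = μ_k N d):
mgh = ½mv² + μ_k m g d
mgh = 307.52 J; ½mv² = 0.93636 J
W_f = 307.52 − 0.93636 = 306.6 J
μ_k = W_f/(mg·d) = 306.6/(32.00 × 11.4) = 0.8404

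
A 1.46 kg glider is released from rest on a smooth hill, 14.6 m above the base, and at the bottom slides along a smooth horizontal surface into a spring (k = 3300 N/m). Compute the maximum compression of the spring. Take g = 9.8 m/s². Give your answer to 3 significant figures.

x = 0.356 m

Gravitational PE at the top equals spring PE at max compression: mgh = ½kx²
x = √(2mgh/k) = √(2 × 1.46 × 9.8 × 14.6 / 3300) = 0.3558 m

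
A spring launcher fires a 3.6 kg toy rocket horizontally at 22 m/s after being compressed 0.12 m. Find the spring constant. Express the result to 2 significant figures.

½kx² = ½mv²
k = mv²/x² = (3.6)(22)²/(0.12)² = 121000 N/m

k = 120000 N/m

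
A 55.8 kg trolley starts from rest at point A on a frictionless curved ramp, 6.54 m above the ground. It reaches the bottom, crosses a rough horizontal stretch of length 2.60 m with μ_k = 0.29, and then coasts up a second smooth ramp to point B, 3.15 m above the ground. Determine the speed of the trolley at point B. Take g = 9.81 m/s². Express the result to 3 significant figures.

v = 7.19 m/s

Energy at A: mgh₁ = (55.8)(9.81)(6.54) = 3580.0 J
Friction loss: W_f = μ_k mg d = 412.7 J
At B: ½mv² + mgh₂ = mgh₁ − W_f
½mv² = 3580.0 − 412.7 − 1724.3 = 1442.9 J
v = √(2 × 1442.9/55.8) = 7.192 m/s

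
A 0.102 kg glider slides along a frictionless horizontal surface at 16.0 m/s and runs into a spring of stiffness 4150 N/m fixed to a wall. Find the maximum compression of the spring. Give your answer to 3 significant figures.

x = 0.0793 m

Conservation of energy between contact and max compression: ½mv² = ½kx²
x = v√(m/k) = 16.0 × √(0.102/4150) = 0.07932 m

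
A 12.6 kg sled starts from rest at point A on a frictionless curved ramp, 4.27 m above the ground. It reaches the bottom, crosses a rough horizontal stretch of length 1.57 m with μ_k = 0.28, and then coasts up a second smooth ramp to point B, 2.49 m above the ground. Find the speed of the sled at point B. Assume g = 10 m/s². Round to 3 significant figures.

v = 5.18 m/s

Energy at A: mgh₁ = (12.6)(10)(4.27) = 538.02 J
Friction loss: W_f = μ_k mg d = 55.39 J
At B: ½mv² + mgh₂ = mgh₁ − W_f
½mv² = 538.02 − 55.39 − 313.74 = 168.89 J
v = √(2 × 168.89/12.6) = 5.178 m/s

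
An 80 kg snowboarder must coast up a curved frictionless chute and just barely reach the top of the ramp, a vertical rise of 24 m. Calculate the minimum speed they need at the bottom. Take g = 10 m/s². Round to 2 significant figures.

At the top they are momentarily at rest, so all KE converts to PE: ½mv² = mgh
v = √(2gh) = √(2 × 10 × 24) = 21.91 m/s

v = 22 m/s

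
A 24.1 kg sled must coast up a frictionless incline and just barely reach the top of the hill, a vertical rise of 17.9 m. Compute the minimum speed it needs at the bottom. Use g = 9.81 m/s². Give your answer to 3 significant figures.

At the top it is momentarily at rest, so all KE converts to PE: ½mv² = mgh
v = √(2gh) = √(2 × 9.81 × 17.9) = 18.74 m/s

v = 18.7 m/s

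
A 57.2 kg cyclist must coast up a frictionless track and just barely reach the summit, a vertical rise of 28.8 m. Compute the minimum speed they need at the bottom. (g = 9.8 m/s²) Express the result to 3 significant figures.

v = 23.8 m/s

At the top they are momentarily at rest, so all KE converts to PE: ½mv² = mgh
v = √(2gh) = √(2 × 9.8 × 28.8) = 23.76 m/s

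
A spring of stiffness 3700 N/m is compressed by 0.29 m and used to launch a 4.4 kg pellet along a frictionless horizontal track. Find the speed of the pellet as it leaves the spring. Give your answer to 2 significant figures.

Spring PE converts entirely to kinetic energy: ½kx² = ½mv²
v = x√(k/m) = 0.29 × √(3700/4.4) = 8.410 m/s

v = 8.4 m/s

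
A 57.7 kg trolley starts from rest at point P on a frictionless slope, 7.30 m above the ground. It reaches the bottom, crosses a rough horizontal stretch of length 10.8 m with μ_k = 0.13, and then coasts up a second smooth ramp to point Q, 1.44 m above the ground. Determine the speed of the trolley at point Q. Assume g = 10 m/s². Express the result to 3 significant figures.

v = 9.44 m/s

Energy at P: mgh₁ = (57.7)(10)(7.30) = 4212.1 J
Friction loss: W_f = μ_k mg d = 810.1 J
At Q: ½mv² + mgh₂ = mgh₁ − W_f
½mv² = 4212.1 − 810.1 − 830.88 = 2571.1 J
v = √(2 × 2571.1/57.7) = 9.440 m/s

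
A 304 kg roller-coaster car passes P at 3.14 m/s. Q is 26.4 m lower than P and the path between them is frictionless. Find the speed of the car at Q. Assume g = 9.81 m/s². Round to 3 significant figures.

By conservation of mechanical energy, ½mv₀² + mgh = ½mv²
v² = v₀² + 2gh = (3.14)² + 2(9.81)(26.4) = 527.83
v = √527.83 = 22.97 m/s

v = 23.0 m/s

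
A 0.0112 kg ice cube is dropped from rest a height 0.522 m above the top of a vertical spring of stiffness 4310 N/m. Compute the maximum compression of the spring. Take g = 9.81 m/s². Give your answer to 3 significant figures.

x = 0.00518 m

Take the reference level at the top of the uncompressed spring. At max compression the cube has fallen H + x and is momentarily at rest:
mg(H + x) = ½kx²
½(4310)x² − (0.0112)(9.81)x − (0.0112)(9.81)(0.522) = 0
2155x² − 0.1099x − 0.05735 = 0
x = [0.1099 + √(0.01207 + 494.38)]/(2 × 2155) = 0.005184 m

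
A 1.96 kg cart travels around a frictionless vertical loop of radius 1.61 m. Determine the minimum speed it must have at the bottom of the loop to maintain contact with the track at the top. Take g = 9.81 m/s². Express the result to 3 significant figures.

v = 8.89 m/s

At the top: mg = mv_top²/r ⇒ v_top² = gr = 15.79 m²/s²
Energy from bottom to top (height 2r): ½mv_bot² = ½mv_top² + mg(2r)
v_bot² = gr + 4gr = 5gr = 78.97
v_bot = √(5gr) = 8.887 m/s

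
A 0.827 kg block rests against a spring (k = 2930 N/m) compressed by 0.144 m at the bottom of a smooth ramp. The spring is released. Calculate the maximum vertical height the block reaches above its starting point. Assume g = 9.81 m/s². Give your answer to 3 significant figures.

h = 3.74 m

All spring PE becomes gravitational PE at the highest point: ½kx² = mgh
h = kx²/(2mg) = (2930)(0.144)²/(2 × 0.827 × 9.81) = 3.744 m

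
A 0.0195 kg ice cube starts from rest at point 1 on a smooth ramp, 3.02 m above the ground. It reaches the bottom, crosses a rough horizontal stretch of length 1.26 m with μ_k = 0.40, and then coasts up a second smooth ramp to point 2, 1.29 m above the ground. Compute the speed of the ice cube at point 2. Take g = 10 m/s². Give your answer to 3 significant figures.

Energy at 1: mgh₁ = (0.0195)(10)(3.02) = 0.58890 J
Friction loss: W_f = μ_k mg d = 0.09828 J
At 2: ½mv² + mgh₂ = mgh₁ − W_f
½mv² = 0.58890 − 0.09828 − 0.25155 = 0.23907 J
v = √(2 × 0.23907/0.0195) = 4.952 m/s

v = 4.95 m/s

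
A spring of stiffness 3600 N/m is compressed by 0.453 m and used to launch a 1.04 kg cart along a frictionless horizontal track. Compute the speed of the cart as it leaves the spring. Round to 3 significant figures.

The cart leaves the spring when the spring is at natural length, so ½kx² = ½mv²
v = x√(k/m) = 0.453 × √(3600/1.04) = 26.65 m/s

v = 26.7 m/s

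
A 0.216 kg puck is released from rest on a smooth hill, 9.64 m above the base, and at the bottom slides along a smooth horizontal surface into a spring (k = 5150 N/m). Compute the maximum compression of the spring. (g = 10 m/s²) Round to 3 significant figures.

At max compression the puck is momentarily at rest: mgh = ½kx²
x = √(2mgh/k) = √(2 × 0.216 × 10 × 9.64 / 5150) = 0.08992 m

x = 0.0899 m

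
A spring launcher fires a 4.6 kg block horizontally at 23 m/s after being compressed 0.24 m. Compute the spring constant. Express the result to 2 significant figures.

½kx² = ½mv²
k = mv²/x² = (4.6)(23)²/(0.24)² = 42247 N/m

k = 42000 N/m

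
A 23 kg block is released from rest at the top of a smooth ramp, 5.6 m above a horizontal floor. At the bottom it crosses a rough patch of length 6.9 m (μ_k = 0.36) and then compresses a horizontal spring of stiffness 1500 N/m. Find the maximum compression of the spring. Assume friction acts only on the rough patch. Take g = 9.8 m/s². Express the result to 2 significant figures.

Initial energy: E₁ = mgh = (23)(9.8)(5.6) = 1262.2 J
Friction removes W_f = μ_k mg d = (0.36)(23)(9.8)(6.9) = 559.9 J
Energy reaching the spring: E = 1262.2 − 559.9 = 702.35 J
At max compression ½kx² = E ⇒ x = √(2E/k) = √(2 × 702.35/1500) = 0.9677 m

x = 0.97 m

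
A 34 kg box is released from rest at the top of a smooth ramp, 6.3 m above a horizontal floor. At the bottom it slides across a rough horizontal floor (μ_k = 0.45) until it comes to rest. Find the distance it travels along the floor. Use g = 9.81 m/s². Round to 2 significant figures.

d = 14 m

Energy at the top = energy at the end + work done against friction:
At rest all PE has been dissipated by friction: mgh = μ_k m g d
d = h/μ_k = 6.3/0.45 = 14.00 m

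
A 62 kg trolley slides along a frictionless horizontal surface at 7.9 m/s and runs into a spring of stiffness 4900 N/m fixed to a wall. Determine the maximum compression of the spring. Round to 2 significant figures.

At max compression the trolley is momentarily at rest: ½mv² = ½kx²
x = v√(m/k) = 7.9 × √(62/4900) = 0.8886 m

x = 0.89 m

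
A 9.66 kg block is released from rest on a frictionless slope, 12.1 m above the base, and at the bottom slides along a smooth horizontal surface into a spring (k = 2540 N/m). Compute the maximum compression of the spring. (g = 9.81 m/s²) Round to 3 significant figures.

x = 0.950 m

Energy conservation (no friction) from release to max compression: mgh = ½kx²
x = √(2mgh/k) = √(2 × 9.66 × 9.81 × 12.1 / 2540) = 0.9502 m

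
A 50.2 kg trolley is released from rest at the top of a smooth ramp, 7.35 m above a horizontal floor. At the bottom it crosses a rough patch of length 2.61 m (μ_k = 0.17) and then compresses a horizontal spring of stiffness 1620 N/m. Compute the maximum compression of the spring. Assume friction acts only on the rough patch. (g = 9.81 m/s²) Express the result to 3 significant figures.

x = 2.05 m

Initial energy: E₁ = mgh = (50.2)(9.81)(7.35) = 3619.6 J
Friction removes W_f = μ_k mg d = (0.17)(50.2)(9.81)(2.61) = 218.5 J
Energy reaching the spring: E = 3619.6 − 218.5 = 3401.1 J
At max compression ½kx² = E ⇒ x = √(2E/k) = √(2 × 3401.1/1620) = 2.049 m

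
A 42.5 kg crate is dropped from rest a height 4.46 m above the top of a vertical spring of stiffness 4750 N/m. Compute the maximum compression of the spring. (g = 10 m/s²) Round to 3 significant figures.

Let x be the compression. The total drop is H + x, and the crate is instantaneously at rest at max compression, so energy conservation gives:
mg(H + x) = ½kx²
½(4750)x² − (42.5)(10)x − (42.5)(10)(4.46) = 0
2375x² − 425.0x − 1896 = 0
x = [425.0 + √(180625 + 1.8007e+07)]/(2 × 2375) = 0.9873 m

x = 0.987 m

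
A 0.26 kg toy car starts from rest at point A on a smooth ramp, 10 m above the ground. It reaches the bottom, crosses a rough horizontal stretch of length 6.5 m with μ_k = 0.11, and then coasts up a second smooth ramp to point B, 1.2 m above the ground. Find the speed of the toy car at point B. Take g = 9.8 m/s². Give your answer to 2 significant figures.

v = 13 m/s

Energy at A: mgh₁ = (0.26)(9.8)(10) = 25.480 J
Friction loss: W_f = μ_k mg d = 1.822 J
At B: ½mv² + mgh₂ = mgh₁ − W_f
½mv² = 25.480 − 1.822 − 3.0576 = 20.601 J
v = √(2 × 20.601/0.26) = 12.59 m/s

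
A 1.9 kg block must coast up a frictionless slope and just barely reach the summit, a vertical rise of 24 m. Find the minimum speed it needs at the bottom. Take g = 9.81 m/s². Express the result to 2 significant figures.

v = 22 m/s

At the top it is momentarily at rest, so all KE converts to PE: ½mv² = mgh
v = √(2gh) = √(2 × 9.81 × 24) = 21.70 m/s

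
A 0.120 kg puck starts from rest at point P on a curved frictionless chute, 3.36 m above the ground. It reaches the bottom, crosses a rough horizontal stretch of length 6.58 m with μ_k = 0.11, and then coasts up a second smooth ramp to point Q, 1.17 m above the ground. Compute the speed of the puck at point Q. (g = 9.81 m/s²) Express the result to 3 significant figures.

v = 5.36 m/s

Energy at P: mgh₁ = (0.120)(9.81)(3.36) = 3.9554 J
Friction loss: W_f = μ_k mg d = 0.8521 J
At Q: ½mv² + mgh₂ = mgh₁ − W_f
½mv² = 3.9554 − 0.8521 − 1.3773 = 1.7260 J
v = √(2 × 1.7260/0.120) = 5.363 m/s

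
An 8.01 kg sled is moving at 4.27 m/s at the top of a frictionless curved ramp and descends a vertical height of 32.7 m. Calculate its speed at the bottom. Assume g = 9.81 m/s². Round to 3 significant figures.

Mechanical energy is conserved (no friction): ½mv₀² + mgh = ½mv²
The mass cancels from both sides.
v² = v₀² + 2gh = (4.27)² + 2(9.81)(32.7) = 659.81
v = √659.81 = 25.69 m/s

v = 25.7 m/s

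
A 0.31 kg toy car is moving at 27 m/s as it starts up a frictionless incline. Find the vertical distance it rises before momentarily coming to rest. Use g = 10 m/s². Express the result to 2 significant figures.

Setting KE at the bottom equal to PE gained: ½mv² = mgh
h = v²/(2g) = 27²/(2 × 10) = 36.45 m

h = 36 m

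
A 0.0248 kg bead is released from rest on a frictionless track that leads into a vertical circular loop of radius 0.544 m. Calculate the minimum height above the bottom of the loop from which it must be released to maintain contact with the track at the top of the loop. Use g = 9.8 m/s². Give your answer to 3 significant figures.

At the top, for minimum speed gravity alone supplies the centripetal force: mg = mv_top²/r ⇒ v_top² = gr = 5.331 m²/s²
Energy conservation from release height h to the top (height 2r): mgh = ½mv_top² + mg(2r)
h = v_top²/(2g) + 2r = r/2 + 2r = 5r/2 = 1.360 m

h = 1.36 m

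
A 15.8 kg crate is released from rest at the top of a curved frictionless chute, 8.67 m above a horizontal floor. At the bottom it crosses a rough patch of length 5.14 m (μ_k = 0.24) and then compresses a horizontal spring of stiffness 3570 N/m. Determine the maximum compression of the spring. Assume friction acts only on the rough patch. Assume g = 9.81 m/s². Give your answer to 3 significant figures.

x = 0.804 m

Initial energy: E₁ = mgh = (15.8)(9.81)(8.67) = 1343.8 J
Friction removes W_f = μ_k mg d = (0.24)(15.8)(9.81)(5.14) = 191.2 J
Energy reaching the spring: E = 1343.8 − 191.2 = 1152.6 J
At max compression ½kx² = E ⇒ x = √(2E/k) = √(2 × 1152.6/3570) = 0.8036 m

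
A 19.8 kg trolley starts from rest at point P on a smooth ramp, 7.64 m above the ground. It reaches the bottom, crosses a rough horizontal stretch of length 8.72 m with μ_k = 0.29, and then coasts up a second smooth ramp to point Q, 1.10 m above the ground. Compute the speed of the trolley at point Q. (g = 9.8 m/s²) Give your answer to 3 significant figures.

v = 8.87 m/s

Energy at P: mgh₁ = (19.8)(9.8)(7.64) = 1482.5 J
Friction loss: W_f = μ_k mg d = 490.7 J
At Q: ½mv² + mgh₂ = mgh₁ − W_f
½mv² = 1482.5 − 490.7 − 213.44 = 778.33 J
v = √(2 × 778.33/19.8) = 8.867 m/s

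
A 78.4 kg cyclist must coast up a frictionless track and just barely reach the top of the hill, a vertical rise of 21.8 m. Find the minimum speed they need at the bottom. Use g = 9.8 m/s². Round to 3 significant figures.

v = 20.7 m/s

At the top they are momentarily at rest, so all KE converts to PE: ½mv² = mgh
v = √(2gh) = √(2 × 9.8 × 21.8) = 20.67 m/s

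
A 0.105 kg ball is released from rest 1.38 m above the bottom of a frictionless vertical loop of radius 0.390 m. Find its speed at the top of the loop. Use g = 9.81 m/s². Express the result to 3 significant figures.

v = 3.43 m/s

Energy conservation: mgh = ½mv_top² + mg(2r)
v_top² = 2g(h − 2r) = 2(9.81)(1.38 − 0.7800) = 11.77
v_top = 3.431 m/s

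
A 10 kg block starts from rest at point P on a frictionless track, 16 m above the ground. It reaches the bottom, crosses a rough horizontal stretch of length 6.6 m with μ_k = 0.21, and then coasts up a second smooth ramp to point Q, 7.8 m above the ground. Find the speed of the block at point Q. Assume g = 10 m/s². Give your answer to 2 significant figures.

v = 12 m/s

Energy at P: mgh₁ = (10)(10)(16) = 1600.0 J
Friction loss: W_f = μ_k mg d = 138.6 J
At Q: ½mv² + mgh₂ = mgh₁ − W_f
½mv² = 1600.0 − 138.6 − 780.00 = 681.40 J
v = √(2 × 681.40/10) = 11.67 m/s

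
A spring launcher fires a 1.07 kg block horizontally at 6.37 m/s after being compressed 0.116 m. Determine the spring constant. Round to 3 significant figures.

Energy stored in the spring equals the launch KE: ½kx² = ½mv²
k = mv²/x² = (1.07)(6.37)²/(0.116)² = 3227 N/m

k = 3230 N/m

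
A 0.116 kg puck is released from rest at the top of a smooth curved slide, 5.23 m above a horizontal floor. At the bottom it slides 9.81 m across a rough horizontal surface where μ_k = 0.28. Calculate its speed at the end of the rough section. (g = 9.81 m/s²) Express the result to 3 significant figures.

Applying the work–energy principle:
mgh = ½mv² + μ_k m g d
W_f = μ_k mg d = (0.28)(0.116)(9.81)(9.81) = 3.126 J
½mv² = mgh − W_f = 5.9515 − 3.126 = 2.8258 J
v = √(2 × 2.8258/0.116) = 6.980 m/s

v = 6.98 m/s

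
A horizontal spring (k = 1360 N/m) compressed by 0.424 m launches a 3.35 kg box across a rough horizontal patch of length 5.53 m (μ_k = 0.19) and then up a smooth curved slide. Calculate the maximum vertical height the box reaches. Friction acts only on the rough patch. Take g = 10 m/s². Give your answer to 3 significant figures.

h = 2.60 m

Spring energy: E₀ = ½kx² = ½(1360)(0.424)² = 122.25 J
Friction: W_f = μ_k mg d = (0.19)(3.35)(10)(5.53) = 35.20 J
Energy at base of ramp: E = 122.25 − 35.20 = 87.049 J
At max height all remaining energy is PE: mgh = E ⇒ h = E/(mg) = 87.049/(3.35 × 10) = 2.598 m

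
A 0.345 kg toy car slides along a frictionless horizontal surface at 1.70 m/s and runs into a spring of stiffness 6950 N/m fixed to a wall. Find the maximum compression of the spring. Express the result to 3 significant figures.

At max compression the car is momentarily at rest: ½mv² = ½kx²
x = v√(m/k) = 1.70 × √(0.345/6950) = 0.01198 m

x = 0.0120 m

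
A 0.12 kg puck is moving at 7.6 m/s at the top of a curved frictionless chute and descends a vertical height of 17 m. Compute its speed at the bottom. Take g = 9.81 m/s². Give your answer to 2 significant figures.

Energy conservation between the two points: ½mv₀² + mgh = ½mv²
The mass cancels from both sides.
v² = v₀² + 2gh = (7.6)² + 2(9.81)(17) = 391.30
v = √391.30 = 19.78 m/s

v = 20 m/s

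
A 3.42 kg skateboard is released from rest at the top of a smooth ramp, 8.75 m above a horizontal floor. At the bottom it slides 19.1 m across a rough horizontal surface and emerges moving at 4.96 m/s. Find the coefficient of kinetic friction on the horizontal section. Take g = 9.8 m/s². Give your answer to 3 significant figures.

Applying the work–energy principle:
mgh = ½mv² + μ_k m g d
mgh = 293.26 J; ½mv² = 42.069 J
W_f = 293.26 − 42.069 = 251.2 J
μ_k = W_f/(mg·d) = 251.2/(33.52 × 19.1) = 0.3924

μ_k = 0.392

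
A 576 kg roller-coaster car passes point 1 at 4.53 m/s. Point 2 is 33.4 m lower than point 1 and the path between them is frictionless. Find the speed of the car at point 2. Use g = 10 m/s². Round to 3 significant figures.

v = 26.2 m/s

By conservation of mechanical energy, ½mv₀² + mgh = ½mv²
The mass cancels from both sides.
v² = v₀² + 2gh = (4.53)² + 2(10)(33.4) = 688.52
v = √688.52 = 26.24 m/s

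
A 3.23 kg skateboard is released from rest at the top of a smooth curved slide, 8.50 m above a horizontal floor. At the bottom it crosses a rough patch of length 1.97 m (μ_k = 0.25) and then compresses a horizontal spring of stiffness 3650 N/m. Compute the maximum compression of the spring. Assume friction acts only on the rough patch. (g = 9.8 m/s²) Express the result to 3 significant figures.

x = 0.373 m

Initial energy: E₁ = mgh = (3.23)(9.8)(8.50) = 269.06 J
Friction removes W_f = μ_k mg d = (0.25)(3.23)(9.8)(1.97) = 15.59 J
Energy reaching the spring: E = 269.06 − 15.59 = 253.47 J
At max compression ½kx² = E ⇒ x = √(2E/k) = √(2 × 253.47/3650) = 0.3727 m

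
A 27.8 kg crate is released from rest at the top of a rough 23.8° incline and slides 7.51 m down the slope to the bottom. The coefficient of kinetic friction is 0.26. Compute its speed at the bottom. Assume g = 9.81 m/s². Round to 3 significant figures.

Work–energy: mg(L sinθ) − μ_k(mg cosθ)L = ½mv²
mgh = mgL sinθ = (27.8)(9.81)(7.51)sin23.8° = 826.51 J
W_f = μ_k mg cosθ · L = (0.26)(27.8)(9.81)cos23.8°·7.51 = 487.2 J
½mv² = 826.51 − 487.2 = 339.28 J
v = √(2 × 339.28/27.8) = 4.941 m/s

v = 4.94 m/s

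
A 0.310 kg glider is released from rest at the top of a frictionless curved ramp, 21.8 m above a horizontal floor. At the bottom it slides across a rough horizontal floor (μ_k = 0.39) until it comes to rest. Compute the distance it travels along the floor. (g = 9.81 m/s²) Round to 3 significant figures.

Applying the work–energy principle:
At rest all PE has been dissipated by friction: mgh = μ_k m g d
d = h/μ_k = 21.8/0.39 = 55.90 m

d = 55.9 m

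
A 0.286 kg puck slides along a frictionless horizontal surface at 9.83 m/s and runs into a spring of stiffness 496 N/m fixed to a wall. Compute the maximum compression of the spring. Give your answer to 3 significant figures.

All KE is stored as spring PE at maximum compression: ½mv² = ½kx²
x = v√(m/k) = 9.83 × √(0.286/496) = 0.2360 m

x = 0.236 m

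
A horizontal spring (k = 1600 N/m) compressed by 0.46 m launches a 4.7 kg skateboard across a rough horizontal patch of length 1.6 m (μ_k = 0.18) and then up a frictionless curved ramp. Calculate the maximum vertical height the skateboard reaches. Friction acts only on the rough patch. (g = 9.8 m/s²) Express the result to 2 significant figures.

Spring energy: E₀ = ½kx² = ½(1600)(0.46)² = 169.28 J
Friction: W_f = μ_k mg d = (0.18)(4.7)(9.8)(1.6) = 13.27 J
Energy at base of ramp: E = 169.28 − 13.27 = 156.01 J
At max height all remaining energy is PE: mgh = E ⇒ h = E/(mg) = 156.01/(4.7 × 9.8) = 3.387 m

h = 3.4 m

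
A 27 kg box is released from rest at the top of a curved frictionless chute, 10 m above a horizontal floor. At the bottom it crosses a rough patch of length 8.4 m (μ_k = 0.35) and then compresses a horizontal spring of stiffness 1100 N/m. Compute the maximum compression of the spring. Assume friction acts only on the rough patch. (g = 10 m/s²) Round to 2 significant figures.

Initial energy: E₁ = mgh = (27)(10)(10) = 2700.0 J
Friction removes W_f = μ_k mg d = (0.35)(27)(10)(8.4) = 793.8 J
Energy reaching the spring: E = 2700.0 − 793.8 = 1906.2 J
At max compression ½kx² = E ⇒ x = √(2E/k) = √(2 × 1906.2/1100) = 1.862 m

x = 1.9 m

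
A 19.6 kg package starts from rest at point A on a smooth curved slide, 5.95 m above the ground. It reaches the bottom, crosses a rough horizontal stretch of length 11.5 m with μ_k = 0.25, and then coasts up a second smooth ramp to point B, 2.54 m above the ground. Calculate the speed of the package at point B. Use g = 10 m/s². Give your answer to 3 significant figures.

v = 3.27 m/s

Energy at A: mgh₁ = (19.6)(10)(5.95) = 1166.2 J
Friction loss: W_f = μ_k mg d = 563.5 J
At B: ½mv² + mgh₂ = mgh₁ − W_f
½mv² = 1166.2 − 563.5 − 497.84 = 104.86 J
v = √(2 × 104.86/19.6) = 3.271 m/s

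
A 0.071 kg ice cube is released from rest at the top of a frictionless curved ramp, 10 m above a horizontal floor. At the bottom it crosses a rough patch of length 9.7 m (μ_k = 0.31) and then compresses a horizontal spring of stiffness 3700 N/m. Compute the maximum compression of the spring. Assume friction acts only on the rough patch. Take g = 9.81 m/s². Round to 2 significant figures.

Initial energy: E₁ = mgh = (0.071)(9.81)(10) = 6.9651 J
Friction removes W_f = μ_k mg d = (0.31)(0.071)(9.81)(9.7) = 2.094 J
Energy reaching the spring: E = 6.9651 − 2.094 = 4.8707 J
At max compression ½kx² = E ⇒ x = √(2E/k) = √(2 × 4.8707/3700) = 0.05131 m

x = 0.051 m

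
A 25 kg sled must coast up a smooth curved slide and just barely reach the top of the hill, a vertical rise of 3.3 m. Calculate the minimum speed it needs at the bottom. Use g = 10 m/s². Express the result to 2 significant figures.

v = 8.1 m/s

At the top it is momentarily at rest, so all KE converts to PE: ½mv² = mgh
v = √(2gh) = √(2 × 10 × 3.3) = 8.124 m/s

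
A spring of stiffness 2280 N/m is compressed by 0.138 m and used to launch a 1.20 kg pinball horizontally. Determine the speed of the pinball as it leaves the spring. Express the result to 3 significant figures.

Spring PE converts entirely to kinetic energy: ½kx² = ½mv²
v = x√(k/m) = 0.138 × √(2280/1.20) = 6.015 m/s

v = 6.02 m/s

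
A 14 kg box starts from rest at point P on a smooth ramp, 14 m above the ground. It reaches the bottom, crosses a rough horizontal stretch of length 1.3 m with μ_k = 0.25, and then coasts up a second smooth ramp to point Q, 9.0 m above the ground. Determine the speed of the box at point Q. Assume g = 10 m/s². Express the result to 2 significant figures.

Energy at P: mgh₁ = (14)(10)(14) = 1960.0 J
Friction loss: W_f = μ_k mg d = 45.50 J
At Q: ½mv² + mgh₂ = mgh₁ − W_f
½mv² = 1960.0 − 45.50 − 1260.0 = 654.50 J
v = √(2 × 654.50/14) = 9.670 m/s

v = 9.7 m/s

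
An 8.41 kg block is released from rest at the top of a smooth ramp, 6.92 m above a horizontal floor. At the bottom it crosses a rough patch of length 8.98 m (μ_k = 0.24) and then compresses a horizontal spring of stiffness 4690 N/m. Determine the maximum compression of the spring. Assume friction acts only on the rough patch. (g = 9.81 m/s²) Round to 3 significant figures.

x = 0.409 m

Initial energy: E₁ = mgh = (8.41)(9.81)(6.92) = 570.91 J
Friction removes W_f = μ_k mg d = (0.24)(8.41)(9.81)(8.98) = 177.8 J
Energy reaching the spring: E = 570.91 − 177.8 = 393.11 J
At max compression ½kx² = E ⇒ x = √(2E/k) = √(2 × 393.11/4690) = 0.4094 m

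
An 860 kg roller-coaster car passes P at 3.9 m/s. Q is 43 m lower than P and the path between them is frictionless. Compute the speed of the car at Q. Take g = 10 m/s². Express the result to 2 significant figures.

v = 30 m/s

Energy conservation between the two points: ½mv₀² + mgh = ½mv²
The mass cancels from both sides.
v² = v₀² + 2gh = (3.9)² + 2(10)(43) = 875.21
v = √875.21 = 29.58 m/s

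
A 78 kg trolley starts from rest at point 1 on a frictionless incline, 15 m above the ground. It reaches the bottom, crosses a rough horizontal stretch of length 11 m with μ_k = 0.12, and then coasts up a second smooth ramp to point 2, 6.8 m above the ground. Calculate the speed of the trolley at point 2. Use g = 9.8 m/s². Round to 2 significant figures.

v = 12 m/s

Energy at 1: mgh₁ = (78)(9.8)(15) = 11466 J
Friction loss: W_f = μ_k mg d = 1009 J
At 2: ½mv² + mgh₂ = mgh₁ − W_f
½mv² = 11466 − 1009 − 5197.9 = 5259.1 J
v = √(2 × 5259.1/78) = 11.61 m/s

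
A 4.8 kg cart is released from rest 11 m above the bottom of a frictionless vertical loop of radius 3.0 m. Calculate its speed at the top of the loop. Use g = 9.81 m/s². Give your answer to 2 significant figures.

Energy conservation: mgh = ½mv_top² + mg(2r)
v_top² = 2g(h − 2r) = 2(9.81)(11 − 6.000) = 98.10
v_top = 9.905 m/s

v = 9.9 m/s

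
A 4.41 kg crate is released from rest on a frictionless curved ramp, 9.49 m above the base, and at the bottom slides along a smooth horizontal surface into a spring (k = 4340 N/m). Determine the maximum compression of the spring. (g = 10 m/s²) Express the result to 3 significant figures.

x = 0.439 m

Energy conservation (no friction) from release to max compression: mgh = ½kx²
x = √(2mgh/k) = √(2 × 4.41 × 10 × 9.49 / 4340) = 0.4392 m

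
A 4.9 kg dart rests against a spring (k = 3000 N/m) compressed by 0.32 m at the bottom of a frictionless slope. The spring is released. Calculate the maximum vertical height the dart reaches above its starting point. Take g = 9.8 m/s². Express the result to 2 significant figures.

At maximum height the dart is at rest, so ½kx² = mgh
h = kx²/(2mg) = (3000)(0.32)²/(2 × 4.9 × 9.8) = 3.199 m

h = 3.2 m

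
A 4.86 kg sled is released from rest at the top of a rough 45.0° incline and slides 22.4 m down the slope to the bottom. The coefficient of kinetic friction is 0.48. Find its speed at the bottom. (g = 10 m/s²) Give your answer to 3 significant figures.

Taking the bottom as reference, mgh = ½mv² + μ_k N L with h = L sinθ, N = mg cosθ:
mgh = mgL sinθ = (4.86)(10)(22.4)sin45.0° = 769.78 J
W_f = μ_k mg cosθ · L = (0.48)(4.86)(10)cos45.0°·22.4 = 369.5 J
½mv² = 769.78 − 369.5 = 400.29 J
v = √(2 × 400.29/4.86) = 12.83 m/s

v = 12.8 m/s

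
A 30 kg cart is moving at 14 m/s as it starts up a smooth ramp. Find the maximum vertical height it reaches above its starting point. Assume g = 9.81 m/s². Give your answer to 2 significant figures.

h = 10 m

By energy conservation, ½mv² = mgh
h = v²/(2g) = 14²/(2 × 9.81) = 9.990 m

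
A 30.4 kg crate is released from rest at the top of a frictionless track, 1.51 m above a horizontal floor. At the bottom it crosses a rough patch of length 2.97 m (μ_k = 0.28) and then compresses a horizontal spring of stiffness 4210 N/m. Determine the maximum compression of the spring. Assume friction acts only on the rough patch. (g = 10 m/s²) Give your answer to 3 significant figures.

Initial energy: E₁ = mgh = (30.4)(10)(1.51) = 459.04 J
Friction removes W_f = μ_k mg d = (0.28)(30.4)(10)(2.97) = 252.8 J
Energy reaching the spring: E = 459.04 − 252.8 = 206.23 J
At max compression ½kx² = E ⇒ x = √(2E/k) = √(2 × 206.23/4210) = 0.3130 m

x = 0.313 m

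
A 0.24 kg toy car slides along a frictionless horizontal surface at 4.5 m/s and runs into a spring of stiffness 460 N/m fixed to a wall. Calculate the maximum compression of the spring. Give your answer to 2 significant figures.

x = 0.10 m

At max compression the car is momentarily at rest: ½mv² = ½kx²
x = v√(m/k) = 4.5 × √(0.24/460) = 0.1028 m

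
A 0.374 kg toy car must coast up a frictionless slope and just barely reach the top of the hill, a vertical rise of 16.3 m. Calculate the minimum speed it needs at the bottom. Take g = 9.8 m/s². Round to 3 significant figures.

v = 17.9 m/s

At the top it is momentarily at rest, so all KE converts to PE: ½mv² = mgh
v = √(2gh) = √(2 × 9.8 × 16.3) = 17.87 m/s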